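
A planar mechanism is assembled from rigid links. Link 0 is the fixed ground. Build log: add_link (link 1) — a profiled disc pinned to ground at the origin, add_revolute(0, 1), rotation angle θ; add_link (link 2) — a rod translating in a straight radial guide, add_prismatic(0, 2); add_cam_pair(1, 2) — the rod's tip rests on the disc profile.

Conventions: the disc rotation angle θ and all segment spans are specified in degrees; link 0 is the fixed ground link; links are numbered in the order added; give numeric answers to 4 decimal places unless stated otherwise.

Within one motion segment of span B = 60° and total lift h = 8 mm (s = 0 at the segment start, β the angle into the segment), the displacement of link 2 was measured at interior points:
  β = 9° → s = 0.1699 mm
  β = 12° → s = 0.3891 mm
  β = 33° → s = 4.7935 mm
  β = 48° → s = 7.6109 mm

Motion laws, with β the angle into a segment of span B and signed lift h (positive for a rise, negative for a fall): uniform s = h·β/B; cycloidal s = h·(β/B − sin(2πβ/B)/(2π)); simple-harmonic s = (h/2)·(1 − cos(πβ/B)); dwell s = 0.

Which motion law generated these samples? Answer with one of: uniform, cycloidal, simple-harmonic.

candidates at β/B = r: uniform s = h·r (linear in β); cycloidal s = h·(r − sin(2πr)/(2π)); simple-harmonic s = (h/2)(1 − cos(πr))
β=9°: printed 0.1699 | uniform 1.2000, cycloidal 0.1699, simple-harmonic 0.4360
β=12°: printed 0.3891 | uniform 1.6000, cycloidal 0.3891, simple-harmonic 0.7639
β=33°: printed 4.7935 | uniform 4.4000, cycloidal 4.7935, simple-harmonic 4.6257
β=48°: printed 7.6109 | uniform 6.4000, cycloidal 7.6109, simple-harmonic 7.2361
only one law matches every sample → cycloidal

cycloidal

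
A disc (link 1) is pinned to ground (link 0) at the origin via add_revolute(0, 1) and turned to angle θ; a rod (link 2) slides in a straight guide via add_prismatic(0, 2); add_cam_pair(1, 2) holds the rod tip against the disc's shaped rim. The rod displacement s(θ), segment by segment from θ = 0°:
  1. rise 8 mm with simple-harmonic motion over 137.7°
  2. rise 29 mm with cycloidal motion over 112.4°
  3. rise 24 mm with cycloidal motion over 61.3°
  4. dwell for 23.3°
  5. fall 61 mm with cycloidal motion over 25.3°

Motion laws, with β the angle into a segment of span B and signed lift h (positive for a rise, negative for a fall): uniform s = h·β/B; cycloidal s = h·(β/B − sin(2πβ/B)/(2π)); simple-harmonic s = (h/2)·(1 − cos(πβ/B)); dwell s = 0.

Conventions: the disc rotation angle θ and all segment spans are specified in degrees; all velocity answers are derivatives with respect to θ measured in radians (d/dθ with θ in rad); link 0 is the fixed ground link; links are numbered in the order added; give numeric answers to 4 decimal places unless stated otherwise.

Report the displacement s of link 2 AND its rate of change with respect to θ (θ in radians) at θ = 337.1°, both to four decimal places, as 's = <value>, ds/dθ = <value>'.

segment 1 (0° to 137.7°, simple-harmonic, h = 8) is passed completely: s = 0.0000 + (8) = 8.0000
segment 2 (137.7° to 250.1°, cycloidal, h = 29) is passed completely: s = 8.0000 + (29) = 37.0000
segment 3 (250.1° to 311.4°, cycloidal, h = 24) is passed completely: s = 37.0000 + (24) = 61.0000
segment 4 (311.4° to 334.7°, dwell): s unchanged at 61.0000
θ = 337.1° falls in segment 5 (334.7° to 360°, cycloidal, h = -61): β = 337.1 − 334.7 = 2.4°, B = 25.3°; Δs = -61·(0.0949 − sin(2π·0.0949)/(2π)) = -0.3366; s = 61.0000 − 0.3366 = 60.6634
velocity in seg [334.7°–360°] (cycloidal), θ in radians: β = 2.4° = 0.0419 rad, B = 25.3° = 0.4416 rad; ds/dθ = (h/B)(1 − cos(2πβ/B)) = ((-61)/0.4416)(1 − cos(2π·0.0949)) = -23.820327 mm/rad

s = 60.6634, ds/dθ = -23.8203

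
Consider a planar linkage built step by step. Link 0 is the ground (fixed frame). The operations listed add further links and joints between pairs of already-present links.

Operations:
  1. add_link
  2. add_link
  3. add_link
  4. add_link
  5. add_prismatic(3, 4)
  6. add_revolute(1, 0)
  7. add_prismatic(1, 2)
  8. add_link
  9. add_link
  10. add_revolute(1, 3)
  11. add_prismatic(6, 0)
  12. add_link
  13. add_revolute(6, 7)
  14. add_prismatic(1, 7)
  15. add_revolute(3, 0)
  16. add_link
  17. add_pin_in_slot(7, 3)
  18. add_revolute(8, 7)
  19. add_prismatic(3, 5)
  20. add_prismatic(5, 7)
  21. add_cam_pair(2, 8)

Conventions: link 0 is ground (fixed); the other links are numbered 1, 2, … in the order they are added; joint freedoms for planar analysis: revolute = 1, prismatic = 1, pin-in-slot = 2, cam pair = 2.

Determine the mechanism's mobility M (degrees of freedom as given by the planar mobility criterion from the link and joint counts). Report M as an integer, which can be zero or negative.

L=1 J1=0 J2=0
add link → L=2 J1=0 J2=0
add link → L=3 J1=0 J2=0
add link → L=4 J1=0 J2=0
add link → L=5 J1=0 J2=0
P@3,4 dof=1 J1 → L=5 J1=1 J2=0
R@1,0 dof=1 J1 → L=5 J1=2 J2=0
P@1,2 dof=1 J1 → L=5 J1=3 J2=0
add link → L=6 J1=3 J2=0
add link → L=7 J1=3 J2=0
R@1,3 dof=1 J1 → L=7 J1=4 J2=0
P@6,0 dof=1 J1 → L=7 J1=5 J2=0
add link → L=8 J1=5 J2=0
R@6,7 dof=1 J1 → L=8 J1=6 J2=0
P@1,7 dof=1 J1 → L=8 J1=7 J2=0
R@3,0 dof=1 J1 → L=8 J1=8 J2=0
add link → L=9 J1=8 J2=0
PS@7,3 dof=2 J2 → L=9 J1=8 J2=1
R@8,7 dof=1 J1 → L=9 J1=9 J2=1
P@3,5 dof=1 J1 → L=9 J1=10 J2=1
P@5,7 dof=1 J1 → L=9 J1=11 J2=1
C@2,8 dof=2 J2 → L=9 J1=11 J2=2
M=3(L−1)−2J1−J2=3·8−2·11−2=0

M = 0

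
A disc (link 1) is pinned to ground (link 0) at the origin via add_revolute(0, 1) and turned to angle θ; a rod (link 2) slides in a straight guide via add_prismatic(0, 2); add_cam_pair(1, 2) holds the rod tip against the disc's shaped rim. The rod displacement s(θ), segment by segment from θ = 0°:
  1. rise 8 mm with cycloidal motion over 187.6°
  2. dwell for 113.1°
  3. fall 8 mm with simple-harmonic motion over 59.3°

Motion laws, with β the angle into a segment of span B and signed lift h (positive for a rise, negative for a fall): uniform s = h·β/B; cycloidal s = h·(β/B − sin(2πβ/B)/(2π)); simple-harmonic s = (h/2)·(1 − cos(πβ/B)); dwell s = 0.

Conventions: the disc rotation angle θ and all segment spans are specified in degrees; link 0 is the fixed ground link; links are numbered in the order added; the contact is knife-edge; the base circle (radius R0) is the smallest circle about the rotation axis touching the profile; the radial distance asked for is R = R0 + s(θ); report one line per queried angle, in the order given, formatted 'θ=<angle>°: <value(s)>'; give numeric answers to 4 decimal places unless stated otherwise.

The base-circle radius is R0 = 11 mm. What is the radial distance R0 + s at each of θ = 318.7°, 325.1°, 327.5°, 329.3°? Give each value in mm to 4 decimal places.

segment 1 (0° to 187.6°, cycloidal, h = 8) is passed completely: s = 0.0000 + (8) = 8.0000
segment 2 (187.6° to 300.7°, dwell): s unchanged at 8.0000
θ = 318.7° falls in segment 3 (300.7° to 360°, simple-harmonic, h = -8): β = 318.7 − 300.7 = 18°, B = 59.3°; Δs = -8/2·(1 − cos(π·0.3035)) = -1.6850; s = 8.0000 − 1.6850 = 6.3150
θ = 325.1° falls in segment 3 (300.7° to 360°, simple-harmonic, h = -8): β = 325.1 − 300.7 = 24.4°, B = 59.3°; Δs = -8/2·(1 − cos(π·0.4115)) = -2.9018; s = 8.0000 − 2.9018 = 5.0982
θ = 327.5° falls in segment 3 (300.7° to 360°, simple-harmonic, h = -8): β = 327.5 − 300.7 = 26.8°, B = 59.3°; Δs = -8/2·(1 − cos(π·0.4519)) = -3.3983; s = 8.0000 − 3.3983 = 4.6017
θ = 329.3° falls in segment 3 (300.7° to 360°, simple-harmonic, h = -8): β = 329.3 − 300.7 = 28.6°, B = 59.3°; Δs = -8/2·(1 − cos(π·0.4823)) = -3.7776; s = 8.0000 − 3.7776 = 4.2224
θ=318.7°: R = R0 + s = 11 + 6.3150 = 17.3150
θ=325.1°: R = R0 + s = 11 + 5.0982 = 16.0982
θ=327.5°: R = R0 + s = 11 + 4.6017 = 15.6017
θ=329.3°: R = R0 + s = 11 + 4.2224 = 15.2224

θ=318.7°: 17.3150
θ=325.1°: 16.0982
θ=327.5°: 15.6017
θ=329.3°: 15.2224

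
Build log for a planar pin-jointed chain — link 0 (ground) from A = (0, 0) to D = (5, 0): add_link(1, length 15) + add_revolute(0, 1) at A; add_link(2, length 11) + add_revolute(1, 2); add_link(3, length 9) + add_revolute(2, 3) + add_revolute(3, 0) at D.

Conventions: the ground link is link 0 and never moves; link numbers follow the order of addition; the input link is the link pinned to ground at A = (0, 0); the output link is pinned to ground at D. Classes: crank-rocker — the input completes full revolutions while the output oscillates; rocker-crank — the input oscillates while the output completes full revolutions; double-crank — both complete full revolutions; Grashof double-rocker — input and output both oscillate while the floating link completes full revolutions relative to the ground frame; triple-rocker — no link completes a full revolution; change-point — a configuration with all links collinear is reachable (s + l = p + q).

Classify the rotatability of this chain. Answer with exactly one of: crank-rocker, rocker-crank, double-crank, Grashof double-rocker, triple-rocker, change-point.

lengths: ground=5, input=15, coupler=11, output=9
sorted: s=5 (shortest), l=15 (longest), p+q=20
s + l = 20 vs p + q = 20
s + l = p + q → change-point (collinear configuration reachable)

change-point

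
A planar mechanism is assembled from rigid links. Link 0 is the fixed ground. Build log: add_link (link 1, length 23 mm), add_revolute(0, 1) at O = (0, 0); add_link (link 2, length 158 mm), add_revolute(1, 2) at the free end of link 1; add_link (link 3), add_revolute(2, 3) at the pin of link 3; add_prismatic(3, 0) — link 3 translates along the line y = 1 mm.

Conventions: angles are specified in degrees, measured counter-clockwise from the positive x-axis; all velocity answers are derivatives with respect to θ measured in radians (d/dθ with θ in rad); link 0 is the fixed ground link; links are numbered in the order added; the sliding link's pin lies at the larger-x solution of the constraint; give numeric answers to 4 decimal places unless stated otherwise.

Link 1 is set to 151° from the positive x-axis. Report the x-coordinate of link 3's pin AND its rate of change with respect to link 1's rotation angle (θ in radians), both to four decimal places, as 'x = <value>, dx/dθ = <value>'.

geometry: r = 23 mm, L = 158 mm, e = 1 mm
crank pin P = (r cos θ, r sin θ) = (-20.116253, 11.150621)
h = r sin θ − e = 11.150621 − 1 = 10.150621
x = r cos θ + √(L² − h²) = -20.116253 + 157.673602 = 137.557349
dx/dθ = −r sin θ − h·r cos θ/√(L² − h²) (θ in radians; h = 10.150621) = -9.855589

x = 137.5573, dx/dθ = -9.8556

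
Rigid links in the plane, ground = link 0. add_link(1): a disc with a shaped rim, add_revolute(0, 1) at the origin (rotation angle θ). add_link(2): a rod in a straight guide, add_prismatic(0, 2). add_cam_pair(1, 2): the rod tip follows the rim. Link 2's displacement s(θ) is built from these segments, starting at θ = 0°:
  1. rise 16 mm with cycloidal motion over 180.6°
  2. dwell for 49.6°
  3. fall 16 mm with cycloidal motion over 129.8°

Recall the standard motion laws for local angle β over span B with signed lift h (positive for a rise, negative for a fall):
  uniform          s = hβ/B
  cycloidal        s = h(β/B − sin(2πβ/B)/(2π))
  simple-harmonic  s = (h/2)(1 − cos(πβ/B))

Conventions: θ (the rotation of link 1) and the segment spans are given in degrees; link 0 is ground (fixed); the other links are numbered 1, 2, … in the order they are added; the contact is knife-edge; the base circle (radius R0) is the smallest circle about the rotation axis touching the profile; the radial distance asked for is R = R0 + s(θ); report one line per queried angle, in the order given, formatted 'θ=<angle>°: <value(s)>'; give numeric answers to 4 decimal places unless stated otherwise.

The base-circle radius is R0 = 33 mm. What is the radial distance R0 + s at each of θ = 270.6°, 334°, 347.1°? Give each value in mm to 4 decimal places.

segment 1 (0° to 180.6°, cycloidal, h = 16) is passed completely: s = 0.0000 + (16) = 16.0000
segment 2 (180.6° to 230.2°, dwell): s unchanged at 16.0000
θ = 270.6° falls in segment 3 (230.2° to 360°, cycloidal, h = -16): β = 270.6 − 230.2 = 40.4°, B = 129.8°; Δs = -16·(0.3112 − sin(2π·0.3112)/(2π)) = -2.6197; s = 16.0000 − 2.6197 = 13.3803
θ = 334° falls in segment 3 (230.2° to 360°, cycloidal, h = -16): β = 334 − 230.2 = 103.8°, B = 129.8°; Δs = -16·(0.7997 − sin(2π·0.7997)/(2π)) = -15.2184; s = 16.0000 − 15.2184 = 0.7816
θ = 347.1° falls in segment 3 (230.2° to 360°, cycloidal, h = -16): β = 347.1 − 230.2 = 116.9°, B = 129.8°; Δs = -16·(0.9006 − sin(2π·0.9006)/(2π)) = -15.8987; s = 16.0000 − 15.8987 = 0.1013
θ=270.6°: R = R0 + s = 33 + 13.3803 = 46.3803
θ=334°: R = R0 + s = 33 + 0.7816 = 33.7816
θ=347.1°: R = R0 + s = 33 + 0.1013 = 33.1013

θ=270.6°: 46.3803
θ=334°: 33.7816
θ=347.1°: 33.1013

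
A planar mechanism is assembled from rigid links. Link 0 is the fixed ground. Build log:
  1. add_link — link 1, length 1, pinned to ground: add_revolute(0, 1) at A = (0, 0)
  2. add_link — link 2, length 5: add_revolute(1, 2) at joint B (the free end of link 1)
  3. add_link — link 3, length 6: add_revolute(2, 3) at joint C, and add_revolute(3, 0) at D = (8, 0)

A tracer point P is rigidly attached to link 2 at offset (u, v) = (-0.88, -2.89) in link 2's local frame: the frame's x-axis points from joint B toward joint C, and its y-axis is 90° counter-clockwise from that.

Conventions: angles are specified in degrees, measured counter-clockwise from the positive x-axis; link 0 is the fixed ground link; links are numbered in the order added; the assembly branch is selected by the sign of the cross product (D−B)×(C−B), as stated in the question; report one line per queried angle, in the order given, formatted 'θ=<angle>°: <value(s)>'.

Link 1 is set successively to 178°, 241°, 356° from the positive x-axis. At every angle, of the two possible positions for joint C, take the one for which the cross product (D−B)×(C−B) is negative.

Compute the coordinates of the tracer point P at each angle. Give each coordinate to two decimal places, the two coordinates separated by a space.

A=(0,0), D=(8.00,0)
θ=178°: B = A + 1.00·(cos178°, sin178°) = (-0.9994, 0.0349)
θ=178°: |BD| = 8.9995
θ=178°: circle(B,5.00) ∩ circle(D,6.00): a=3.8886, h=3.1431
θ=178°:   candidates: C₊=(2.9014,3.1629) cross=28.286; C₋=(2.8770,-3.1232) cross=-28.286
θ=178°:   branch - wants cross < 0 → take C=(2.8770,-3.1232) (cross=-28.286)
θ=178°: ex = (C−B)/|BC| = (0.7753,-0.6316); ey = (0.6316,0.7753)
θ=178°: P = B + -0.88·ex + -2.89·ey = (-3.5070,-1.6498)
θ=241°: B = A + 1.00·(cos241°, sin241°) = (-0.4848, -0.8746)
θ=241°: |BD| = 8.5298
θ=241°: circle(B,5.00) ∩ circle(D,6.00): a=3.6201, h=3.4489
θ=241°:   candidates: C₊=(2.7626,2.9273) cross=29.418; C₋=(3.4698,-3.9342) cross=-29.418
θ=241°:   branch - wants cross < 0 → take C=(3.4698,-3.9342) (cross=-29.418)
θ=241°: ex = (C−B)/|BC| = (0.7909,-0.6119); ey = (0.6119,0.7909)
θ=241°: P = B + -0.88·ex + -2.89·ey = (-2.9492,-2.6219)
θ=356°: B = A + 1.00·(cos356°, sin356°) = (0.9976, -0.0698)
θ=356°: |BD| = 7.0028
θ=356°: circle(B,5.00) ∩ circle(D,6.00): a=2.7160, h=4.1980
θ=356°:   candidates: C₊=(3.6716,4.1551) cross=29.398; C₋=(3.7552,-4.2405) cross=-29.398
θ=356°:   branch - wants cross < 0 → take C=(3.7552,-4.2405) (cross=-29.398)
θ=356°: ex = (C−B)/|BC| = (0.5515,-0.8342); ey = (0.8342,0.5515)
θ=356°: P = B + -0.88·ex + -2.89·ey = (-1.8985,-0.9296)

θ=178°: -3.51 -1.65
θ=241°: -2.95 -2.62
θ=356°: -1.90 -0.93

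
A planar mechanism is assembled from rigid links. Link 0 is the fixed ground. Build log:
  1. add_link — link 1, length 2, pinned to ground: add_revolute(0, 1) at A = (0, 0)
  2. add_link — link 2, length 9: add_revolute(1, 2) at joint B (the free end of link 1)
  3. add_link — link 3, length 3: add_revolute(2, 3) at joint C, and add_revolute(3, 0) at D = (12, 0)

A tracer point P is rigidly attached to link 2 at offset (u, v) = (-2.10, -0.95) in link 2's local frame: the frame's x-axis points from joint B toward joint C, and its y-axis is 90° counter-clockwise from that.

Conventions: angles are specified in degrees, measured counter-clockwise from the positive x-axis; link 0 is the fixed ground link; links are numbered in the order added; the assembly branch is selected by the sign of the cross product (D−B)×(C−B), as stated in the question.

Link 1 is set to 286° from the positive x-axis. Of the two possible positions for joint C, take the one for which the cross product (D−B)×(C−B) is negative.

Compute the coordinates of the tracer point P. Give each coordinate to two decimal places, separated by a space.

A=(0,0), D=(12.00,0)
B = A + 2.00·(cos286°, sin286°) = (0.5513, -1.9225)
|BD| = 11.6090
circle(B,9.00) ∩ circle(D,3.00): a=8.9055, h=1.3005
  candidates: C₊=(9.1185,0.8348) cross=15.097; C₋=(9.5492,-1.7302) cross=-15.097
  branch - wants cross < 0 → take C=(9.5492,-1.7302) (cross=-15.097)
ex = (C−B)/|BC| = (0.9998,0.0214); ey = (-0.0214,0.9998)
P = B + -2.10·ex + -0.95·ey = (-1.5279,-2.9172)

-1.53 -2.92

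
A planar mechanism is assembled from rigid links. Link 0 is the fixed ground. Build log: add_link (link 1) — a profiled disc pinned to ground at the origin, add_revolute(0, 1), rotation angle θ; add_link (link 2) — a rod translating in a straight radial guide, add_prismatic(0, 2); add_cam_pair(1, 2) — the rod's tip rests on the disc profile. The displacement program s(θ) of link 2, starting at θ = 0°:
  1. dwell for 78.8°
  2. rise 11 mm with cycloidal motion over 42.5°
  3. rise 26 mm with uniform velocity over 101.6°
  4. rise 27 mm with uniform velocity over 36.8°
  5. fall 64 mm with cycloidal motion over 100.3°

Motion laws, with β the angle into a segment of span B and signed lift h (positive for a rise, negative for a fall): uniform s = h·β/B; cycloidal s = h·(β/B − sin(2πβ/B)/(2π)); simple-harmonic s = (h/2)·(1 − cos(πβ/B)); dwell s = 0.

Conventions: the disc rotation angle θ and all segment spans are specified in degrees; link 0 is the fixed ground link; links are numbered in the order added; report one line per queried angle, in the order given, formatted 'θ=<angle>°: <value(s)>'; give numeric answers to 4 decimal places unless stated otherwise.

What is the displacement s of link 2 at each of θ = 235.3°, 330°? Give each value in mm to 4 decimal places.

seg 1 [0°–78.8°] dwell: s stays 0.0000
seg 2 [78.8°–121.3°] cycloidal, h=11: full span → s += 11 → s = 11.0000
seg 3 [121.3°–222.9°] uniform, h=26: full span → s += 26 → s = 37.0000
seg 4 [222.9°–259.7°] uniform, h=27: θ=235.3° here. β=12.4, B=36.8. 27·12.4/36.8 = 9.0978 → s = 46.0978
seg 4 [222.9°–259.7°] uniform, h=27: full span → s += 27 → s = 64.0000
seg 5 [259.7°–360°] cycloidal, h=-64: θ=330° here. β=70.3, B=100.3. -64·(0.7009 − sin(2π·0.7009)/(2π)) = -54.5624 → s = 9.4376

θ=235.3°: 46.0978
θ=330°: 9.4376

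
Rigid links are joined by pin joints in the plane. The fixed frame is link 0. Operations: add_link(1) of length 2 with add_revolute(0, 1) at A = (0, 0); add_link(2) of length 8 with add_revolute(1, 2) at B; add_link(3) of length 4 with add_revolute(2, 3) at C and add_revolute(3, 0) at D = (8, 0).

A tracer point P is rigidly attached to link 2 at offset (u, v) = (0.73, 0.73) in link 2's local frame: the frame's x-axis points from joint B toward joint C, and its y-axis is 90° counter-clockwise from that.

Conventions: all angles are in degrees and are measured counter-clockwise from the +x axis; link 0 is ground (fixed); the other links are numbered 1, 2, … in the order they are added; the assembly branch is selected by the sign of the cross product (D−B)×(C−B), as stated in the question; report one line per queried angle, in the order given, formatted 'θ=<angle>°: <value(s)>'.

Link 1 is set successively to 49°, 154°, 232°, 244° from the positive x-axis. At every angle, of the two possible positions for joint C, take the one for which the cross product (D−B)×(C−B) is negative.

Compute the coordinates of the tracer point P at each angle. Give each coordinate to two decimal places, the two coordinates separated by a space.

A=(0,0), D=(8.00,0)
θ=49°: B = A + 2.00·(cos49°, sin49°) = (1.3121, 1.5094)
θ=49°: |BD| = 6.8561
θ=49°: circle(B,8.00) ∩ circle(D,4.00): a=6.9286, h=3.9993
θ=49°:   candidates: C₊=(8.9512,3.8853) cross=27.420; C₋=(7.1902,-3.9172) cross=-27.420
θ=49°:   branch - wants cross < 0 → take C=(7.1902,-3.9172) (cross=-27.420)
θ=49°: ex = (C−B)/|BC| = (0.7348,-0.6783); ey = (0.6783,0.7348)
θ=49°: P = B + 0.73·ex + 0.73·ey = (2.3437,1.5506)
θ=154°: B = A + 2.00·(cos154°, sin154°) = (-1.7976, 0.8767)
θ=154°: |BD| = 9.8367
θ=154°: circle(B,8.00) ∩ circle(D,4.00): a=7.3582, h=3.1396
θ=154°:   candidates: C₊=(5.8112,3.3480) cross=30.883; C₋=(5.2515,-2.9062) cross=-30.883
θ=154°:   branch - wants cross < 0 → take C=(5.2515,-2.9062) (cross=-30.883)
θ=154°: ex = (C−B)/|BC| = (0.8811,-0.4729); ey = (0.4729,0.8811)
θ=154°: P = B + 0.73·ex + 0.73·ey = (-0.8092,1.1748)
θ=232°: B = A + 2.00·(cos232°, sin232°) = (-1.2313, -1.5760)
θ=232°: |BD| = 9.3649
θ=232°: circle(B,8.00) ∩ circle(D,4.00): a=7.2452, h=3.3922
θ=232°:   candidates: C₊=(5.3397,2.9871) cross=31.767; C₋=(6.4814,-3.7005) cross=-31.767
θ=232°:   branch - wants cross < 0 → take C=(6.4814,-3.7005) (cross=-31.767)
θ=232°: ex = (C−B)/|BC| = (0.9641,-0.2656); ey = (0.2656,0.9641)
θ=232°: P = B + 0.73·ex + 0.73·ey = (-0.3337,-1.0661)
θ=244°: B = A + 2.00·(cos244°, sin244°) = (-0.8767, -1.7976)
θ=244°: |BD| = 9.0569
θ=244°: circle(B,8.00) ∩ circle(D,4.00): a=7.1784, h=3.5314
θ=244°:   candidates: C₊=(5.4579,3.0883) cross=31.984; C₋=(6.8597,-3.8340) cross=-31.984
θ=244°:   branch - wants cross < 0 → take C=(6.8597,-3.8340) (cross=-31.984)
θ=244°: ex = (C−B)/|BC| = (0.9671,-0.2546); ey = (0.2546,0.9671)
θ=244°: P = B + 0.73·ex + 0.73·ey = (0.0150,-1.2775)

θ=49°: 2.34 1.55
θ=154°: -0.81 1.17
θ=232°: -0.33 -1.07
θ=244°: 0.02 -1.28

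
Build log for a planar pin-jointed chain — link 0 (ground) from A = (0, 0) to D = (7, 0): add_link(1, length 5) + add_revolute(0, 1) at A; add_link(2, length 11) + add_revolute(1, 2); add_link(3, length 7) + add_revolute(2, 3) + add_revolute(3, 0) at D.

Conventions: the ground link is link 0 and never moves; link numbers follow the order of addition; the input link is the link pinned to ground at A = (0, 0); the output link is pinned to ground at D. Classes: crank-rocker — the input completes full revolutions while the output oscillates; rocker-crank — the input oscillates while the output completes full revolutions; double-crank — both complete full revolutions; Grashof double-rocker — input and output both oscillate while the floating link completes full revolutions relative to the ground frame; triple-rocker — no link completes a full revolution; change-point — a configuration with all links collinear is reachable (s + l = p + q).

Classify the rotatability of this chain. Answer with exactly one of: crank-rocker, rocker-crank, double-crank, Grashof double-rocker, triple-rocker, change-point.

lengths: ground=7, input=5, coupler=11, output=7
sorted: s=5 (shortest), l=11 (longest), p+q=14
s + l = 16 vs p + q = 14
s + l > p + q → non-Grashof → no link fully rotates → triple-rocker

triple-rocker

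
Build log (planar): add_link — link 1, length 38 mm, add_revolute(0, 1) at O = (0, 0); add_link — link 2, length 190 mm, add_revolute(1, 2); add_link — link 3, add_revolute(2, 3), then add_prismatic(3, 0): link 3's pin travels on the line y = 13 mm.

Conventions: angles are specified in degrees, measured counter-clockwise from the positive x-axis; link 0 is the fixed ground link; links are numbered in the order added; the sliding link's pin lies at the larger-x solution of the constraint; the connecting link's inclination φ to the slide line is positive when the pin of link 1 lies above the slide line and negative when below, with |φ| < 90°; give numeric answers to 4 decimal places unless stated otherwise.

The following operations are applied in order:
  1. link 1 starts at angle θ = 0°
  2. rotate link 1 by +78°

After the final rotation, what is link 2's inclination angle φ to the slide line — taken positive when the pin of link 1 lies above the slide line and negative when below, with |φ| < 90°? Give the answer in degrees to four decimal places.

geometry: r = 38 mm, L = 190 mm, e = 13 mm; θ starts at 0°
rotate link 1 by +78°: θ ← 0° +78° = 78°
h = r sin θ − e = 37.169609 − 13 = 24.169609
sin φ = h / L = 24.169609 / 190 = 0.12720847
φ = arcsin(0.12720847) = 7.308310°

7.3083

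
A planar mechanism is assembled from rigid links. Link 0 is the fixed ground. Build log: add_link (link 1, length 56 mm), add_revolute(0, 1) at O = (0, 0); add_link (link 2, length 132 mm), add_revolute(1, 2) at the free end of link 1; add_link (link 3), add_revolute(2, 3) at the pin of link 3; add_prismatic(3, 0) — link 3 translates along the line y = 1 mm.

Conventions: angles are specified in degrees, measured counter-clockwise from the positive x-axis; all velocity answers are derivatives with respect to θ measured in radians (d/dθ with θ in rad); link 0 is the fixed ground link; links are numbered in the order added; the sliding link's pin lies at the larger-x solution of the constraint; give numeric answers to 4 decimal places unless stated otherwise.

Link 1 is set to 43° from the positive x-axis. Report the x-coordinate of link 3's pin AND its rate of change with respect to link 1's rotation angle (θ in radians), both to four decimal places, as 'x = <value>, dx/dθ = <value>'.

geometry: r = 56 mm, L = 132 mm, e = 1 mm
crank pin P = (r cos θ, r sin θ) = (40.955807, 38.191908)
h = r sin θ − e = 38.191908 − 1 = 37.191908
x = r cos θ + √(L² − h²) = 40.955807 + 126.652130 = 167.607937
dx/dθ = −r sin θ − h·r cos θ/√(L² − h²) (θ in radians; h = 37.191908) = -50.218746

x = 167.6079, dx/dθ = -50.2187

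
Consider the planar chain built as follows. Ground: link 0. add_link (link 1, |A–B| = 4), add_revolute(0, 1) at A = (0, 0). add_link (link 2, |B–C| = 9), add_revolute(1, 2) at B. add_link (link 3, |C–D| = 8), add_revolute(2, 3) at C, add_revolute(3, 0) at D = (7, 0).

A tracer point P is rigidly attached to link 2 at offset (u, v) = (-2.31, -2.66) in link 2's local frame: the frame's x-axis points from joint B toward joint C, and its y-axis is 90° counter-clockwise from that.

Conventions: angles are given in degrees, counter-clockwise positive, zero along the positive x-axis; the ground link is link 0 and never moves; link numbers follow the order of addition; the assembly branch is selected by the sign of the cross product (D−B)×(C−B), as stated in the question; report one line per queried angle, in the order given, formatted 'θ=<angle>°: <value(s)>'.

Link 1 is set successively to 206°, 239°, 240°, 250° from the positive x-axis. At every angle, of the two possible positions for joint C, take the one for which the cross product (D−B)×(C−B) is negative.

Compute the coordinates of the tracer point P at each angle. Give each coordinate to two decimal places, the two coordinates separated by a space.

A=(0,0), D=(7.00,0)
θ=206°: B = A + 4.00·(cos206°, sin206°) = (-3.5952, -1.7535)
θ=206°: |BD| = 10.7393
θ=206°: circle(B,9.00) ∩ circle(D,8.00): a=6.1611, h=6.5605
θ=206°:   candidates: C₊=(1.4121,5.7250) cross=70.455; C₋=(3.5545,-7.2200) cross=-70.455
θ=206°:   branch - wants cross < 0 → take C=(3.5545,-7.2200) (cross=-70.455)
θ=206°: ex = (C−B)/|BC| = (0.7944,-0.6074); ey = (0.6074,0.7944)
θ=206°: P = B + -2.31·ex + -2.66·ey = (-7.0459,-2.4635)
θ=239°: B = A + 4.00·(cos239°, sin239°) = (-2.0602, -3.4287)
θ=239°: |BD| = 9.6872
θ=239°: circle(B,9.00) ∩ circle(D,8.00): a=5.7211, h=6.9476
θ=239°:   candidates: C₊=(0.8315,5.0941) cross=67.303; C₋=(5.7496,-7.9017) cross=-67.303
θ=239°:   branch - wants cross < 0 → take C=(5.7496,-7.9017) (cross=-67.303)
θ=239°: ex = (C−B)/|BC| = (0.8678,-0.4970); ey = (0.4970,0.8678)
θ=239°: P = B + -2.31·ex + -2.66·ey = (-5.3867,-4.5888)
θ=240°: B = A + 4.00·(cos240°, sin240°) = (-2.0000, -3.4641)
θ=240°: |BD| = 9.6437
θ=240°: circle(B,9.00) ∩ circle(D,8.00): a=5.7032, h=6.9623
θ=240°:   candidates: C₊=(0.8217,5.0821) cross=67.142; C₋=(5.8235,-7.9130) cross=-67.142
θ=240°:   branch - wants cross < 0 → take C=(5.8235,-7.9130) (cross=-67.142)
θ=240°: ex = (C−B)/|BC| = (0.8693,-0.4943); ey = (0.4943,0.8693)
θ=240°: P = B + -2.31·ex + -2.66·ey = (-5.3229,-4.6345)
θ=250°: B = A + 4.00·(cos250°, sin250°) = (-1.3681, -3.7588)
θ=250°: |BD| = 9.1735
θ=250°: circle(B,9.00) ∩ circle(D,8.00): a=5.5133, h=7.1136
θ=250°:   candidates: C₊=(0.7465,4.9893) cross=65.257; C₋=(6.5759,-7.9888) cross=-65.257
θ=250°:   branch - wants cross < 0 → take C=(6.5759,-7.9888) (cross=-65.257)
θ=250°: ex = (C−B)/|BC| = (0.8827,-0.4700); ey = (0.4700,0.8827)
θ=250°: P = B + -2.31·ex + -2.66·ey = (-4.6572,-5.0210)

θ=206°: -7.05 -2.46
θ=239°: -5.39 -4.59
θ=240°: -5.32 -4.63
θ=250°: -4.66 -5.02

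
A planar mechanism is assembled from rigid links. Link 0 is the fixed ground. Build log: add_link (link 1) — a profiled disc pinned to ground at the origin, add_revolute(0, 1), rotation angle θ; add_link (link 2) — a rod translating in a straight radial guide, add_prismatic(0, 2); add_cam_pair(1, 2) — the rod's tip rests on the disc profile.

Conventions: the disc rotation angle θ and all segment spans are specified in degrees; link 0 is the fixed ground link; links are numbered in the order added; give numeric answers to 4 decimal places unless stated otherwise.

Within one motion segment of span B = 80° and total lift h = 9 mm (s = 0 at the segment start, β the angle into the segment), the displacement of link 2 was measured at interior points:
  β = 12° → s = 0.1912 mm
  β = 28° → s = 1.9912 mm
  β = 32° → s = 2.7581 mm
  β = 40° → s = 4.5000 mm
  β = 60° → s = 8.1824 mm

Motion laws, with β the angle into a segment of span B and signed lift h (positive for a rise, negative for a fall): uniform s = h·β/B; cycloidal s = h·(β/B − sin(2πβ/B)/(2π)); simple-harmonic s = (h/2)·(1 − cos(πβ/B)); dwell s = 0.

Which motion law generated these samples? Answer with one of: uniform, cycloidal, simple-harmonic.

candidates at β/B = r: uniform s = h·r (linear in β); cycloidal s = h·(r − sin(2πr)/(2π)); simple-harmonic s = (h/2)(1 − cos(πr))
β=12°: printed 0.1912 | uniform 1.3500, cycloidal 0.1912, simple-harmonic 0.4905
β=28°: printed 1.9912 | uniform 3.1500, cycloidal 1.9912, simple-harmonic 2.4570
β=32°: printed 2.7581 | uniform 3.6000, cycloidal 2.7581, simple-harmonic 3.1094
β=40°: printed 4.5000 | uniform 4.5000, cycloidal 4.5000, simple-harmonic 4.5000
β=60°: printed 8.1824 | uniform 6.7500, cycloidal 8.1824, simple-harmonic 7.6820
only one law matches every sample → cycloidal

cycloidal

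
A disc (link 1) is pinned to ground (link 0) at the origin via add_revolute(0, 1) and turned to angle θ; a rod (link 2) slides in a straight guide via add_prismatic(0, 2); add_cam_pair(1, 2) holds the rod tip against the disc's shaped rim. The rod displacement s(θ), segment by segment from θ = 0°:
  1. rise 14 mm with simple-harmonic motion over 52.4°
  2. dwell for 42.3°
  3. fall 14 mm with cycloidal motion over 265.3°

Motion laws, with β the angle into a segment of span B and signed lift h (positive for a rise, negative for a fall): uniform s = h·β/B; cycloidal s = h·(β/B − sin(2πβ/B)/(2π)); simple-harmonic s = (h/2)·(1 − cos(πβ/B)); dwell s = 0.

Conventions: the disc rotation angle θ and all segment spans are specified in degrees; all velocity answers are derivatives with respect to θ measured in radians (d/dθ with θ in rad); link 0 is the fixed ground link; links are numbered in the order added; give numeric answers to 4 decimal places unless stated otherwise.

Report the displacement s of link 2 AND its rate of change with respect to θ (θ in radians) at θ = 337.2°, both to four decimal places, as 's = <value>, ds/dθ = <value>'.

segment 1 (0° to 52.4°, simple-harmonic, h = 14) is passed completely: s = 0.0000 + (14) = 14.0000
segment 2 (52.4° to 94.7°, dwell): s unchanged at 14.0000
θ = 337.2° falls in segment 3 (94.7° to 360°, cycloidal, h = -14): β = 337.2 − 94.7 = 242.5°, B = 265.3°; Δs = -14·(0.9141 − sin(2π·0.9141)/(2π)) = -13.9424; s = 14.0000 − 13.9424 = 0.0576
velocity in seg [94.7°–360°] (cycloidal), θ in radians: β = 242.5° = 4.2324 rad, B = 265.3° = 4.6304 rad; ds/dθ = (h/B)(1 − cos(2πβ/B)) = ((-14)/4.6304)(1 − cos(2π·0.9141)) = -0.430190 mm/rad

s = 0.0576, ds/dθ = -0.4302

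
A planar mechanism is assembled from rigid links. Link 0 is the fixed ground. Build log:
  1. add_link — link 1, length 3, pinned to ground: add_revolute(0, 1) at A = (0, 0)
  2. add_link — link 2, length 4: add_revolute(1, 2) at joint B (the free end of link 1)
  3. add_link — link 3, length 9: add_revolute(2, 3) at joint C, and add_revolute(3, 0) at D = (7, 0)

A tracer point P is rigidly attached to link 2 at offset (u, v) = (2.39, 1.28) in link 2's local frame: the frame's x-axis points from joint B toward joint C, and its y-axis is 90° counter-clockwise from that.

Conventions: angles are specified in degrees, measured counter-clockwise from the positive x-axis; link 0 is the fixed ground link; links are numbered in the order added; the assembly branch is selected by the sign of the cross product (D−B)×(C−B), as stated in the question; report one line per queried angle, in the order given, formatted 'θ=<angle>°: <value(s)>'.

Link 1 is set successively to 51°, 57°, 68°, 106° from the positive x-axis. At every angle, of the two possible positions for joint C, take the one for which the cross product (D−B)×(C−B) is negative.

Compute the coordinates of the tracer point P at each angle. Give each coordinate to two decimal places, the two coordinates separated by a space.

A=(0,0), D=(7.00,0)
θ=51°: B = A + 3.00·(cos51°, sin51°) = (1.8880, 2.3314)
θ=51°: |BD| = 5.6186
θ=51°: circle(B,4.00) ∩ circle(D,9.00): a=-2.9751, h=2.6737
θ=51°:   candidates: C₊=(0.2906,5.9986) cross=15.023; C₋=(-1.9284,1.1333) cross=-15.023
θ=51°:   branch - wants cross < 0 → take C=(-1.9284,1.1333) (cross=-15.023)
θ=51°: ex = (C−B)/|BC| = (-0.9541,-0.2995); ey = (0.2995,-0.9541)
θ=51°: P = B + 2.39·ex + 1.28·ey = (-0.0089,0.3943)
θ=57°: B = A + 3.00·(cos57°, sin57°) = (1.6339, 2.5160)
θ=57°: |BD| = 5.9266
θ=57°: circle(B,4.00) ∩ circle(D,9.00): a=-2.5204, h=3.1061
θ=57°:   candidates: C₊=(0.6705,6.3983) cross=18.409; C₋=(-1.9667,0.7737) cross=-18.409
θ=57°:   branch - wants cross < 0 → take C=(-1.9667,0.7737) (cross=-18.409)
θ=57°: ex = (C−B)/|BC| = (-0.9001,-0.4356); ey = (0.4356,-0.9001)
θ=57°: P = B + 2.39·ex + 1.28·ey = (0.0401,0.3228)
θ=68°: B = A + 3.00·(cos68°, sin68°) = (1.1238, 2.7816)
θ=68°: |BD| = 6.5013
θ=68°: circle(B,4.00) ∩ circle(D,9.00): a=-1.7484, h=3.5977
θ=68°:   candidates: C₊=(1.0828,6.7813) cross=23.389; C₋=(-1.9957,0.2778) cross=-23.389
θ=68°:   branch - wants cross < 0 → take C=(-1.9957,0.2778) (cross=-23.389)
θ=68°: ex = (C−B)/|BC| = (-0.7799,-0.6259); ey = (0.6259,-0.7799)
θ=68°: P = B + 2.39·ex + 1.28·ey = (0.0611,0.2873)
θ=106°: B = A + 3.00·(cos106°, sin106°) = (-0.8269, 2.8838)
θ=106°: |BD| = 8.3413
θ=106°: circle(B,4.00) ∩ circle(D,9.00): a=0.2743, h=3.9906
θ=106°:   candidates: C₊=(0.8102,6.5334) cross=33.287; C₋=(-1.9491,-0.9556) cross=-33.287
θ=106°:   branch - wants cross < 0 → take C=(-1.9491,-0.9556) (cross=-33.287)
θ=106°: ex = (C−B)/|BC| = (-0.2806,-0.9598); ey = (0.9598,-0.2806)
θ=106°: P = B + 2.39·ex + 1.28·ey = (-0.2688,0.2307)

θ=51°: -0.01 0.39
θ=57°: 0.04 0.32
θ=68°: 0.06 0.29
θ=106°: -0.27 0.23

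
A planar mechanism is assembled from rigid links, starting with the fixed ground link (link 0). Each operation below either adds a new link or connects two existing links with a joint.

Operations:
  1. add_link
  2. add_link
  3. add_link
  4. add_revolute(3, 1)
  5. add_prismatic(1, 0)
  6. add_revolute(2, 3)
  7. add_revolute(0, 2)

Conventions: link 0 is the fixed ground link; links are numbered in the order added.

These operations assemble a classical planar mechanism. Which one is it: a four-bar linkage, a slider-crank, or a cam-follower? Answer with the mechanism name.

links: 4 (incl. ground); joints: 3 revolute, 1 prismatic, 0 higher (cam) pair, forming one closed loop
4 links, 3 revolutes + 1 prismatic in one loop → slider-crank

slider-crank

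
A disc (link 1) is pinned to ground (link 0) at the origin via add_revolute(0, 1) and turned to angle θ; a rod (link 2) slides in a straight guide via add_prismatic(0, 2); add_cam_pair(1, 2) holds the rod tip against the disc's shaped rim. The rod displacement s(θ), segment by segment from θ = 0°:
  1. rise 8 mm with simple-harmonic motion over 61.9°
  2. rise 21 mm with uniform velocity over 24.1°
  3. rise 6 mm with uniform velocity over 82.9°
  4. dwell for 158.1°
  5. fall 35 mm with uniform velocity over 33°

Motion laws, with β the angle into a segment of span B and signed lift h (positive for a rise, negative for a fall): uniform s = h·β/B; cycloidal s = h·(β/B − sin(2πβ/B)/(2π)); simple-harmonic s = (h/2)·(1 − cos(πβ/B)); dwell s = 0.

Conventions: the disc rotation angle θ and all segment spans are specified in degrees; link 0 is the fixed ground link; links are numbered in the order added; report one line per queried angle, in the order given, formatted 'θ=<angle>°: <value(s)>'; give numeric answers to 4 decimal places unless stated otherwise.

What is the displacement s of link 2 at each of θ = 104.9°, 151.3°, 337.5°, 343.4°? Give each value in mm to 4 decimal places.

segment 1 (0° to 61.9°, simple-harmonic, h = 8) is passed completely: s = 0.0000 + (8) = 8.0000
segment 2 (61.9° to 86°, uniform, h = 21) is passed completely: s = 8.0000 + (21) = 29.0000
θ = 104.9° falls in segment 3 (86° to 168.9°, uniform, h = 6): β = 104.9 − 86 = 18.9°, B = 82.9°; Δs = 6·18.9/82.9 = 1.3679; s = 29.0000 + 1.3679 = 30.3679
θ = 151.3° falls in segment 3 (86° to 168.9°, uniform, h = 6): β = 151.3 − 86 = 65.3°, B = 82.9°; Δs = 6·65.3/82.9 = 4.7262; s = 29.0000 + 4.7262 = 33.7262
segment 3 (86° to 168.9°, uniform, h = 6) is passed completely: s = 29.0000 + (6) = 35.0000
segment 4 (168.9° to 327°, dwell): s unchanged at 35.0000
θ = 337.5° falls in segment 5 (327° to 360°, uniform, h = -35): β = 337.5 − 327 = 10.5°, B = 33°; Δs = -35·10.5/33 = -11.1364; s = 35.0000 − 11.1364 = 23.8636
θ = 343.4° falls in segment 5 (327° to 360°, uniform, h = -35): β = 343.4 − 327 = 16.4°, B = 33°; Δs = -35·16.4/33 = -17.3939; s = 35.0000 − 17.3939 = 17.6061

θ=104.9°: 30.3679
θ=151.3°: 33.7262
θ=337.5°: 23.8636
θ=343.4°: 17.6061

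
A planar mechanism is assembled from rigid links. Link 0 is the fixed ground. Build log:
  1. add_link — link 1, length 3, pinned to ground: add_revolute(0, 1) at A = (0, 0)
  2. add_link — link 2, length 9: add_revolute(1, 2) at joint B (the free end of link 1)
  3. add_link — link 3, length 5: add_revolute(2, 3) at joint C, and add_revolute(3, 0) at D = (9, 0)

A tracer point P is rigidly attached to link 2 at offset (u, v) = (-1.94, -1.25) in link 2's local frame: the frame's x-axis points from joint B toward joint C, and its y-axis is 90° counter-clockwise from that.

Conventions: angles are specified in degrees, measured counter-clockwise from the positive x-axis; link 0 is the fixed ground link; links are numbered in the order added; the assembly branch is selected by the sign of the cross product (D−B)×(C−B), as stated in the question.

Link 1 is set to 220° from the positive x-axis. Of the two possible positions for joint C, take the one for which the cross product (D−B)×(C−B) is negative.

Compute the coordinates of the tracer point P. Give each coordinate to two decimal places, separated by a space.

A=(0,0), D=(9.00,0)
B = A + 3.00·(cos220°, sin220°) = (-2.2981, -1.9284)
|BD| = 11.4615
circle(B,9.00) ∩ circle(D,5.00): a=8.1737, h=3.7670
  candidates: C₊=(5.1253,3.1601) cross=43.176; C₋=(6.3929,-4.2665) cross=-43.176
  branch - wants cross < 0 → take C=(6.3929,-4.2665) (cross=-43.176)
ex = (C−B)/|BC| = (0.9657,-0.2598); ey = (0.2598,0.9657)
P = B + -1.94·ex + -1.25·ey = (-4.4963,-2.6315)

-4.50 -2.63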